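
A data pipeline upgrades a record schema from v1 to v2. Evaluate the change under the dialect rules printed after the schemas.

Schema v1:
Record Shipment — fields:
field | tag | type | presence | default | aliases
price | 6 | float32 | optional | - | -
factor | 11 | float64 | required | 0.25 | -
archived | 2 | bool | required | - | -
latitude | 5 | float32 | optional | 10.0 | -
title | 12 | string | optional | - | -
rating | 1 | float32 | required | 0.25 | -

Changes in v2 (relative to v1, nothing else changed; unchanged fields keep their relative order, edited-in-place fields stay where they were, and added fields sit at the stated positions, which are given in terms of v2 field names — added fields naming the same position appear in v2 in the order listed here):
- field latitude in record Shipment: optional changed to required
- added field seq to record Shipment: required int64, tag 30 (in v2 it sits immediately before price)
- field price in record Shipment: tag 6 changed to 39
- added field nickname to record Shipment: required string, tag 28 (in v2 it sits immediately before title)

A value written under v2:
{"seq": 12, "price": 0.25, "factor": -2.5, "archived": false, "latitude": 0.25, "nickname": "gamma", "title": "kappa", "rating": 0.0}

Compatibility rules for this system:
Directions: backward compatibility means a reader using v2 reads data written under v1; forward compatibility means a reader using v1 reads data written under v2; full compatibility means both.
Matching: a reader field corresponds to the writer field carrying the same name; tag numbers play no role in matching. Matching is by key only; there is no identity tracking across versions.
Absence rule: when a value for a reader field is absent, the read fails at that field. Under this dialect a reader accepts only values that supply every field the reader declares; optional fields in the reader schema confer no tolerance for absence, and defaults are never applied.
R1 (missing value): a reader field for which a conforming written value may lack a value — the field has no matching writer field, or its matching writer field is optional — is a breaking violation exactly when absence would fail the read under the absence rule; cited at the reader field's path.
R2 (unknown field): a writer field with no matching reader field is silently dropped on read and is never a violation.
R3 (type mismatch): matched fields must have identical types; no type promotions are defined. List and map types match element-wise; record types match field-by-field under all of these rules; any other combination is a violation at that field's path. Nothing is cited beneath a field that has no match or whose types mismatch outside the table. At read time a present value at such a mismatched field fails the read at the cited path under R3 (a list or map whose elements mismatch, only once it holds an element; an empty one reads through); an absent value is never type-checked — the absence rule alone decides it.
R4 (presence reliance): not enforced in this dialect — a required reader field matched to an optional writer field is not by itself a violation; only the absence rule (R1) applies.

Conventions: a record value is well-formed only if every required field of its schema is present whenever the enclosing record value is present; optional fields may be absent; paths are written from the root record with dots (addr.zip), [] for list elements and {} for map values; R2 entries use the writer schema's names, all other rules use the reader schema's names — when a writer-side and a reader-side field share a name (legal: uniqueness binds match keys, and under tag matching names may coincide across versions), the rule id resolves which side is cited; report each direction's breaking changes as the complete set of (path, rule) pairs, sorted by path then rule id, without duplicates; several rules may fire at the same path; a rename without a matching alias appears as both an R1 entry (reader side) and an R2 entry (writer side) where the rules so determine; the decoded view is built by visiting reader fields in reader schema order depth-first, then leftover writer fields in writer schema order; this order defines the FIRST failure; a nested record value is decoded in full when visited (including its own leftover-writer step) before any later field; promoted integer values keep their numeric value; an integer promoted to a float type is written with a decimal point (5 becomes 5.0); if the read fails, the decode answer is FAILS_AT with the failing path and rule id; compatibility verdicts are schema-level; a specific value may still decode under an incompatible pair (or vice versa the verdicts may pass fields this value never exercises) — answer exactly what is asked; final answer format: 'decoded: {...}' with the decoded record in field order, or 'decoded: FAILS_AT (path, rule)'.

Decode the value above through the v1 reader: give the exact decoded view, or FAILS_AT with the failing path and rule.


the writer's type comes first in each Shipment pair
migrating the Shipment value to v1:
  price := 0.25
  factor := -2.5
  archived := false
  latitude := 0.25
  title := "kappa"
  rating := 0.0
  writer seq: unmatched, discarded
  writer nickname: unmatched, discarded
  => decoded: {"price": 0.25, "factor": -2.5, "archived": false, "latitude": 0.25, "title": "kappa", "rating": 0.0}
the rest of the Shipment diff is inert for this question:
  field latitude in record Shipment: optional changed to required -> changes Shipment's schema-level verdicts only — the decode of this value is the same
  added field seq to record Shipment: required int64, tag 30 (in v2 it sits immediately before price) -> changes Shipment's schema-level verdicts only — the decode of this value is the same
  field price in record Shipment: tag 6 changed to 39 -> no rule fires on it and the decoded Shipment view is identical with or without it
  added field nickname to record Shipment: required string, tag 28 (in v2 it sits immediately before title) -> changes Shipment's schema-level verdicts only — the decode of this value is the same

decoded: {"price": 0.25, "factor": -2.5, "archived": false, "latitude": 0.25, "title": "kappa", "rating": 0.0}


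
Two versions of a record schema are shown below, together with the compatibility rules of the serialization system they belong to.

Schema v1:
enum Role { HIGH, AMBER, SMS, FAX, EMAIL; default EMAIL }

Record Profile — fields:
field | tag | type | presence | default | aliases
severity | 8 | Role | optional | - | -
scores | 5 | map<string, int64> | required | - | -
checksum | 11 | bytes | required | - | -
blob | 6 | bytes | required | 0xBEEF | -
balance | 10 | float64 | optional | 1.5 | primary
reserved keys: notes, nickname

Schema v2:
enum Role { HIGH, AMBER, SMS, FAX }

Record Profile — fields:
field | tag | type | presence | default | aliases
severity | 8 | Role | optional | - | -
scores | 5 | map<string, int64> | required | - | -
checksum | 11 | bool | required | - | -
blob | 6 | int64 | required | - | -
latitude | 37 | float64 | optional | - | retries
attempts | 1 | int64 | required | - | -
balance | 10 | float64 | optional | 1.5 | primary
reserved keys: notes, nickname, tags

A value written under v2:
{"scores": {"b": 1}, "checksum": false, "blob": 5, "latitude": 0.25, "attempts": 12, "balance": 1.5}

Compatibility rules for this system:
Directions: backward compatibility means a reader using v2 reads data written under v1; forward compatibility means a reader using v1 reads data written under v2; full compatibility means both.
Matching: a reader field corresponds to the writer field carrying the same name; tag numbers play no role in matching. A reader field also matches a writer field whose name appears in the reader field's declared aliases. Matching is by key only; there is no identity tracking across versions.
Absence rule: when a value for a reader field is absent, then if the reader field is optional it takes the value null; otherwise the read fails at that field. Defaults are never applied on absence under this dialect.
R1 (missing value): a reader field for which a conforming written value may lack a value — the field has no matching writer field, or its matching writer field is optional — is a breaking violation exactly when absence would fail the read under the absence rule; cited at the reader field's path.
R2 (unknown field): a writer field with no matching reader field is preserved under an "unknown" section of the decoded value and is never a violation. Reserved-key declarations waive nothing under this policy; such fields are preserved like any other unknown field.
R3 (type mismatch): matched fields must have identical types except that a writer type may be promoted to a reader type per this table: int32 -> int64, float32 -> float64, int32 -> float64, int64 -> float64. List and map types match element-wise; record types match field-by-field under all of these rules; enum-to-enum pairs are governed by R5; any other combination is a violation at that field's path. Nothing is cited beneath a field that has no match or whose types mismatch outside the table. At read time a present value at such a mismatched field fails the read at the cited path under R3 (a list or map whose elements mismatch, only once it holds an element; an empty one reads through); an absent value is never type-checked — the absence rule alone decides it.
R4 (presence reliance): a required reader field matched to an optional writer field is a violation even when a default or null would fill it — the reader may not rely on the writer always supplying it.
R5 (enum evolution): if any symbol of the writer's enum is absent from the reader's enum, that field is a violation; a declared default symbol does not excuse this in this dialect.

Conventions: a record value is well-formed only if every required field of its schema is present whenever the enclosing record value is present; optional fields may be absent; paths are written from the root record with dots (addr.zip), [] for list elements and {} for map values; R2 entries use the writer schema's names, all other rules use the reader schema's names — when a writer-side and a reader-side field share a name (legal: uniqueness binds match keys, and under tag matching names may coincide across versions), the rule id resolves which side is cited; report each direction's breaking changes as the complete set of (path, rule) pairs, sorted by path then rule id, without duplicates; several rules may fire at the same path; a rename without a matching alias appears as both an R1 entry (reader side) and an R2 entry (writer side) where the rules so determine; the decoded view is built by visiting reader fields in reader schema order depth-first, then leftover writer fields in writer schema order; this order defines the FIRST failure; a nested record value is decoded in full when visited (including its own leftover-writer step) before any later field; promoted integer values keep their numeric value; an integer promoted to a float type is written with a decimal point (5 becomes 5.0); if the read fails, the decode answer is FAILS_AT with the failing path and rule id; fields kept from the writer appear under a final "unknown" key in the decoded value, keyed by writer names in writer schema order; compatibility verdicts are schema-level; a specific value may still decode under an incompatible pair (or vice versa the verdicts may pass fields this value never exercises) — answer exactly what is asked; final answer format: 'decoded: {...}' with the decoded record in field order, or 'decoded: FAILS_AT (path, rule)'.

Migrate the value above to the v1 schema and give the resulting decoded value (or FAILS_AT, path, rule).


decoded: FAILS_AT (checksum, R3)

arrows below run writer -> reader for Profile
decode (reader v1):
  severity := null (absent, optional -> null)
  scores := {"b": 1}
  read fails at checksum under R3
  => FAILS_AT (checksum, R3)
the rest of the Profile diff is inert for this question:
  field blob in record Profile: type bytes changed to int64 (its default is dropped) -> shifts the Profile verdicts, not this decode
  enum Role (field severity in record Profile): symbol EMAIL removed (it was the default; the default is cleared) -> shifts the Profile verdicts, not this decode
  added field attempts to record Profile: required int64, tag 1 (in v2 it sits immediately before balance) -> shifts the Profile verdicts, not this decode
  added field latitude to record Profile: optional float64, tag 37 (in v2 it sits immediately before balance) -> triggers nothing under the printed rules; the Profile answer is the same either way


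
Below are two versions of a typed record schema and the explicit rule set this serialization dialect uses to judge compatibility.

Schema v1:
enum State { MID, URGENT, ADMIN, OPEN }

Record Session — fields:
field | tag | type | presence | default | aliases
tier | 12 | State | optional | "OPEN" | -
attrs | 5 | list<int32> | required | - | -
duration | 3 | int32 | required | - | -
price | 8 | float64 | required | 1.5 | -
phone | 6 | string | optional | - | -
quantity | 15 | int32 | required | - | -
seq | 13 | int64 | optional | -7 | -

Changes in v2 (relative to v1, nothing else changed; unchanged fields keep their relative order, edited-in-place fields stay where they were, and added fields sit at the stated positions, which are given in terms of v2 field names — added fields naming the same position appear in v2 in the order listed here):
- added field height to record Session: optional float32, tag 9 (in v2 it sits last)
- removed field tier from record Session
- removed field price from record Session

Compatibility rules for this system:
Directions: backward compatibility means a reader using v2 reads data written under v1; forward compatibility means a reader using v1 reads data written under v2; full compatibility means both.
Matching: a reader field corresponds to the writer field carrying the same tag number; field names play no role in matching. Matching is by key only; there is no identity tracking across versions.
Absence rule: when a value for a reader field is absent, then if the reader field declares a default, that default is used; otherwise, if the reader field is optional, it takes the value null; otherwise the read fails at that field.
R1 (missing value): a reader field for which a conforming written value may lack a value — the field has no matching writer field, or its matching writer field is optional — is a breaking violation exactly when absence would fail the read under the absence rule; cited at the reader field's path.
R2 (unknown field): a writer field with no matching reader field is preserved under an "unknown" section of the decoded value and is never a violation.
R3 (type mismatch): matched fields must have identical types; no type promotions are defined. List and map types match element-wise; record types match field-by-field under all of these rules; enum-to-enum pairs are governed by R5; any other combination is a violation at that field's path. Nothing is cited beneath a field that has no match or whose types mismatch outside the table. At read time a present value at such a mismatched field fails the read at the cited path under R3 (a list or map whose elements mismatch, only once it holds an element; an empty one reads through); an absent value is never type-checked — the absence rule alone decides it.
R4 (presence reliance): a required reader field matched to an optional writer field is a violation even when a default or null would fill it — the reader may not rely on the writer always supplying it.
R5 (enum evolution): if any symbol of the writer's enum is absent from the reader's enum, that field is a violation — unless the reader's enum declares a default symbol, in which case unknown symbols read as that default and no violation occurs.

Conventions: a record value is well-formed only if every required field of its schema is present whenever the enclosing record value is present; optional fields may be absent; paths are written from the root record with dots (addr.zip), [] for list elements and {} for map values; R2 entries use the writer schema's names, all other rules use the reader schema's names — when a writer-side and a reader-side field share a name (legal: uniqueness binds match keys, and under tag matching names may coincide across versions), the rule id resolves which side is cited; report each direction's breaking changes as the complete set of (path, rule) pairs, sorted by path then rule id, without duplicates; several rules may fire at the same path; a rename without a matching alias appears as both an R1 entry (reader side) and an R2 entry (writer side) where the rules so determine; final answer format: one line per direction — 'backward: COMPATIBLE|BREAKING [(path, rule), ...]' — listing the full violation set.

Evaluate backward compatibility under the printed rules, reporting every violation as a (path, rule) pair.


in Session below, arrows point writer -> reader
backward on Session — v2 reading data written by v1:
  attrs: paired with writer attrs (list<int32> -> list<int32>; writer required)
  duration: paired with writer duration (int32 -> int32; writer required)
  phone: paired with writer phone (string -> string; writer optional)
  quantity: paired with writer quantity (int32 -> int32; writer required)
  seq: paired with writer seq (int64 -> int64; writer optional)
  no writer field matches reader height
  writer field tier has no reader counterpart
  writer field price has no reader counterpart
  => backward: COMPATIBLE
ruling out the remaining Session differences:
  added field height to record Session: optional float32, tag 9 (in v2 it sits last) -> no rule fires on it in Session's dialect; the asked verdict holds
  removed field tier from record Session -> no rule fires on it in Session's dialect; the asked verdict holds
  removed field price from record Session -> no rule fires on it in Session's dialect; the asked verdict holds

backward: COMPATIBLE []


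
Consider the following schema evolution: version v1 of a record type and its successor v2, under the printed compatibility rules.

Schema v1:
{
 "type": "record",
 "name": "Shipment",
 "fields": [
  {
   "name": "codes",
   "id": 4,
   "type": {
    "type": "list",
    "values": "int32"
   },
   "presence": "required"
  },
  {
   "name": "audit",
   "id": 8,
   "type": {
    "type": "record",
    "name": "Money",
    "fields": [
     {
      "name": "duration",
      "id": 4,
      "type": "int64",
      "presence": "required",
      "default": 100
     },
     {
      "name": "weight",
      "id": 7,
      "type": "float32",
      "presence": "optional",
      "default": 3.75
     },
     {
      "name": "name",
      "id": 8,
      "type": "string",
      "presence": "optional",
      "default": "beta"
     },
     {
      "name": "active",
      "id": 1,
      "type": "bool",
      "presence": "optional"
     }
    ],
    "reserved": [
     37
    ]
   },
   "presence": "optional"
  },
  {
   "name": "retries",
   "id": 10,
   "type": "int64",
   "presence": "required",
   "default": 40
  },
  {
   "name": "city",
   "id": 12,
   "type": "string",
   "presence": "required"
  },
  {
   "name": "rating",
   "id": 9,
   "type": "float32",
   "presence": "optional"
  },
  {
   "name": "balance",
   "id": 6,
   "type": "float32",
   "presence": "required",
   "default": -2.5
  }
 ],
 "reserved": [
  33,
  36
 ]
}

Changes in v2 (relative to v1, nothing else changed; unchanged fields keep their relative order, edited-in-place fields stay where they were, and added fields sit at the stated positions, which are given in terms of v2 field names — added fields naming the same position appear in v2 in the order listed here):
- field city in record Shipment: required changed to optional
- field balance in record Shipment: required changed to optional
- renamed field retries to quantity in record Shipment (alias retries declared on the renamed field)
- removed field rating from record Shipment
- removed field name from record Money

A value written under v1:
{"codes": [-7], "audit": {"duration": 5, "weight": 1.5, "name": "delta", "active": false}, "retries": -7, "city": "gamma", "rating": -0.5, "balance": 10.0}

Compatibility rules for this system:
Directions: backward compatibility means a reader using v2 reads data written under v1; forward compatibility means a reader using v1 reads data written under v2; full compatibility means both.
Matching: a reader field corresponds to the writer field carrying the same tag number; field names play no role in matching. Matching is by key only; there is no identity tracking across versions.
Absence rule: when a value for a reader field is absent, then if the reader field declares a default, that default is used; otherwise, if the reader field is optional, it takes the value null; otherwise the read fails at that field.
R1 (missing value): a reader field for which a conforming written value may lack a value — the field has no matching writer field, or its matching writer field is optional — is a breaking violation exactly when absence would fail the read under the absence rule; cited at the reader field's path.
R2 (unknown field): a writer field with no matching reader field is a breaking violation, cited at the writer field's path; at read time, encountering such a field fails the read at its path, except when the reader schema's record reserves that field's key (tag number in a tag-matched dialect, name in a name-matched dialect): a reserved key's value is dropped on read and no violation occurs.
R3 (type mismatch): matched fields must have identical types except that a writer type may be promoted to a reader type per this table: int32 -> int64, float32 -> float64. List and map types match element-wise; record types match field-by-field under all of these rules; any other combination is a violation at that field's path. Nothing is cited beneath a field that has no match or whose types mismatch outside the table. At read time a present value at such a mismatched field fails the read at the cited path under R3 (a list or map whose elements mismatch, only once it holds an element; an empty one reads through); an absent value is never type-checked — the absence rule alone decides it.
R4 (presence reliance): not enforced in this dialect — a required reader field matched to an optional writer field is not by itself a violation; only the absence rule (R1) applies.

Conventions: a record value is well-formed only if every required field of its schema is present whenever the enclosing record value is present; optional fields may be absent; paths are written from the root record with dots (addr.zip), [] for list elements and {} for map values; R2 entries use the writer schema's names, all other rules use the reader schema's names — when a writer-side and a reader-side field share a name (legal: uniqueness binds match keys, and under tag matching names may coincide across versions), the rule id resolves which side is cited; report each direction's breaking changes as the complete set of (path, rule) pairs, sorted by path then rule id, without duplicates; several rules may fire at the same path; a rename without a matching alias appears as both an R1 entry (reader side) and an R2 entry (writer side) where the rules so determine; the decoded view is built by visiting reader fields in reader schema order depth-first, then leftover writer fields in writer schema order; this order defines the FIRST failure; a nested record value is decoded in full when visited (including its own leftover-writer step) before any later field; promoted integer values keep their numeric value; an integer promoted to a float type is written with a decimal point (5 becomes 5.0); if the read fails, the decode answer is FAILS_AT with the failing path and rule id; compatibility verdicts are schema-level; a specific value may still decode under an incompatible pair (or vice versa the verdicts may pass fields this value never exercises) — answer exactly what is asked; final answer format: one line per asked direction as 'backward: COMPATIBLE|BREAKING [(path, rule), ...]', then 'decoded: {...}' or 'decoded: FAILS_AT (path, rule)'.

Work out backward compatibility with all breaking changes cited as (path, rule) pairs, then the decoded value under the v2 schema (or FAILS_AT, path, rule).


arrows below run writer -> reader for Shipment
checking backward for Shipment: reader v2 against writer v1:
  codes: list<int32> -> list<int32>, writer required; from codes
  audit: Money -> Money, writer optional; from audit
  quantity: int64 -> int64, writer required; from retries
  city: string -> string, writer required; from city
  balance: float32 -> float32, writer required; from balance
  leftover writer field: rating
  audit.duration: int64 -> int64, writer required; from audit.duration
  audit.weight: float32 -> float32, writer optional; from audit.weight
  audit.active: bool -> bool, writer optional; from audit.active
  leftover writer field: audit.name
  rule R2 violated at audit.name
  rule R2 violated at rating
  backward on Shipment therefore BREAKING (2)
migrating the Shipment value to v2:
  codes := [-7]
  audit.duration := 5
  audit.weight := 1.5
  audit.active := false
  read fails at audit.name under R2 (unknown field)
  => FAILS_AT (audit.name, R2)
the rest of the Shipment diff is inert for this question:
  field city in record Shipment: required changed to optional -> fires only in the forward direction of Shipment, which is not asked here
  field balance in record Shipment: required changed to optional -> no rule fires on it in Shipment's dialect; the asked verdict holds
  renamed field retries to quantity in record Shipment (alias retries declared on the renamed field) -> no rule fires on it in Shipment's dialect; the asked verdict holds

backward: BREAKING [(audit.name, R2), (rating, R2)]; decoded: FAILS_AT (audit.name, R2)


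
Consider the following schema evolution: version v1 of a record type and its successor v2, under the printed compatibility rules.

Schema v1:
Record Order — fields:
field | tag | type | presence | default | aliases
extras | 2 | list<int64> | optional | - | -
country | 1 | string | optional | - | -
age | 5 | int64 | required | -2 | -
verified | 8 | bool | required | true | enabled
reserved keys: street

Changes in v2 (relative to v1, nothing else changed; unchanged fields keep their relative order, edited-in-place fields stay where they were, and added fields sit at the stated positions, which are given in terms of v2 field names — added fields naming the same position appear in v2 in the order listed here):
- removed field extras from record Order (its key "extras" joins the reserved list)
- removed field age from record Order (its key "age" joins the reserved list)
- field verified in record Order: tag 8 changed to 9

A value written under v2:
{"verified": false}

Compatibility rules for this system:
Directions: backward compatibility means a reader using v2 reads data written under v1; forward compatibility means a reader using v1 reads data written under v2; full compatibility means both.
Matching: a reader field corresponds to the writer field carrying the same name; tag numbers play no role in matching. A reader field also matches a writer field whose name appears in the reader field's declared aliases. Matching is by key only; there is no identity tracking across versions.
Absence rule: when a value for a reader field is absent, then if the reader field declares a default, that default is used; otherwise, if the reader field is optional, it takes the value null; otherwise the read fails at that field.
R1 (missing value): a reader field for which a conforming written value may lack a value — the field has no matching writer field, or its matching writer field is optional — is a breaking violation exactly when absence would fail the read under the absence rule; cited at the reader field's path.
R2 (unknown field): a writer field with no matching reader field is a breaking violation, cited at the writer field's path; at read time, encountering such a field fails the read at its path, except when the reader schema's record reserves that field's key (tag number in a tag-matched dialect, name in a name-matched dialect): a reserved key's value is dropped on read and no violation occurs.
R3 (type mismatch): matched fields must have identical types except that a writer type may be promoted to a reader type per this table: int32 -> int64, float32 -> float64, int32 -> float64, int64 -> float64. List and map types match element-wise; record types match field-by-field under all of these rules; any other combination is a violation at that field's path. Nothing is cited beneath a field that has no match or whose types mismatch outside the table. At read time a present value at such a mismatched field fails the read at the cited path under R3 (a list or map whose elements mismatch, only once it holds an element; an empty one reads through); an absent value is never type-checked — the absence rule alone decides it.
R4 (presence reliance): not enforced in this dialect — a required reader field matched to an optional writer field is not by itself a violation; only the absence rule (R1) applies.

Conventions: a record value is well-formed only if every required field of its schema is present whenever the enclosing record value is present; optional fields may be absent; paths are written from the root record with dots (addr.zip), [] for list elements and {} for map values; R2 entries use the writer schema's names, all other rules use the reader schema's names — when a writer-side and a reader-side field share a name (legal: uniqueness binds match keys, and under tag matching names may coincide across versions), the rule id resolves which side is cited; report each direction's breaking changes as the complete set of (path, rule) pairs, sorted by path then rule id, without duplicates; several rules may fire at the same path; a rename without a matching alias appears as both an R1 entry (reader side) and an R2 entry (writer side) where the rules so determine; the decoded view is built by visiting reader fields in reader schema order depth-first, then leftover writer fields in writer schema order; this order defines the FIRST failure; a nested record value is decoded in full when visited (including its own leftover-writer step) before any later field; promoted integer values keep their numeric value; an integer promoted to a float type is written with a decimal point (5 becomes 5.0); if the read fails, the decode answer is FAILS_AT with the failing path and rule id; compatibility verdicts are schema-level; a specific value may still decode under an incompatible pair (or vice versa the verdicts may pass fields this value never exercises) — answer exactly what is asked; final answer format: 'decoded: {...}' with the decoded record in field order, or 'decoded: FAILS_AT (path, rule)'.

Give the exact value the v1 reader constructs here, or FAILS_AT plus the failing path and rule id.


decoded: {"extras": null, "country": null, "age": -2, "verified": false}

in Order below, arrows point writer -> reader
migrating the Order value to v1:
  extras := null (not supplied -> null)
  country := null (not supplied -> null)
  age := -2 (no value, default fills)
  verified := false
  => decoded: {"extras": null, "country": null, "age": -2, "verified": false}
ruling out the remaining Order differences:
  removed field extras from record Order (its key "extras" joins the reserved list) -> fires no rule on Order under this dialect and leaves the result unchanged
  removed field age from record Order (its key "age" joins the reserved list) -> fires no rule on Order under this dialect and leaves the result unchanged
  field verified in record Order: tag 8 changed to 9 -> fires no rule on Order under this dialect and leaves the result unchanged


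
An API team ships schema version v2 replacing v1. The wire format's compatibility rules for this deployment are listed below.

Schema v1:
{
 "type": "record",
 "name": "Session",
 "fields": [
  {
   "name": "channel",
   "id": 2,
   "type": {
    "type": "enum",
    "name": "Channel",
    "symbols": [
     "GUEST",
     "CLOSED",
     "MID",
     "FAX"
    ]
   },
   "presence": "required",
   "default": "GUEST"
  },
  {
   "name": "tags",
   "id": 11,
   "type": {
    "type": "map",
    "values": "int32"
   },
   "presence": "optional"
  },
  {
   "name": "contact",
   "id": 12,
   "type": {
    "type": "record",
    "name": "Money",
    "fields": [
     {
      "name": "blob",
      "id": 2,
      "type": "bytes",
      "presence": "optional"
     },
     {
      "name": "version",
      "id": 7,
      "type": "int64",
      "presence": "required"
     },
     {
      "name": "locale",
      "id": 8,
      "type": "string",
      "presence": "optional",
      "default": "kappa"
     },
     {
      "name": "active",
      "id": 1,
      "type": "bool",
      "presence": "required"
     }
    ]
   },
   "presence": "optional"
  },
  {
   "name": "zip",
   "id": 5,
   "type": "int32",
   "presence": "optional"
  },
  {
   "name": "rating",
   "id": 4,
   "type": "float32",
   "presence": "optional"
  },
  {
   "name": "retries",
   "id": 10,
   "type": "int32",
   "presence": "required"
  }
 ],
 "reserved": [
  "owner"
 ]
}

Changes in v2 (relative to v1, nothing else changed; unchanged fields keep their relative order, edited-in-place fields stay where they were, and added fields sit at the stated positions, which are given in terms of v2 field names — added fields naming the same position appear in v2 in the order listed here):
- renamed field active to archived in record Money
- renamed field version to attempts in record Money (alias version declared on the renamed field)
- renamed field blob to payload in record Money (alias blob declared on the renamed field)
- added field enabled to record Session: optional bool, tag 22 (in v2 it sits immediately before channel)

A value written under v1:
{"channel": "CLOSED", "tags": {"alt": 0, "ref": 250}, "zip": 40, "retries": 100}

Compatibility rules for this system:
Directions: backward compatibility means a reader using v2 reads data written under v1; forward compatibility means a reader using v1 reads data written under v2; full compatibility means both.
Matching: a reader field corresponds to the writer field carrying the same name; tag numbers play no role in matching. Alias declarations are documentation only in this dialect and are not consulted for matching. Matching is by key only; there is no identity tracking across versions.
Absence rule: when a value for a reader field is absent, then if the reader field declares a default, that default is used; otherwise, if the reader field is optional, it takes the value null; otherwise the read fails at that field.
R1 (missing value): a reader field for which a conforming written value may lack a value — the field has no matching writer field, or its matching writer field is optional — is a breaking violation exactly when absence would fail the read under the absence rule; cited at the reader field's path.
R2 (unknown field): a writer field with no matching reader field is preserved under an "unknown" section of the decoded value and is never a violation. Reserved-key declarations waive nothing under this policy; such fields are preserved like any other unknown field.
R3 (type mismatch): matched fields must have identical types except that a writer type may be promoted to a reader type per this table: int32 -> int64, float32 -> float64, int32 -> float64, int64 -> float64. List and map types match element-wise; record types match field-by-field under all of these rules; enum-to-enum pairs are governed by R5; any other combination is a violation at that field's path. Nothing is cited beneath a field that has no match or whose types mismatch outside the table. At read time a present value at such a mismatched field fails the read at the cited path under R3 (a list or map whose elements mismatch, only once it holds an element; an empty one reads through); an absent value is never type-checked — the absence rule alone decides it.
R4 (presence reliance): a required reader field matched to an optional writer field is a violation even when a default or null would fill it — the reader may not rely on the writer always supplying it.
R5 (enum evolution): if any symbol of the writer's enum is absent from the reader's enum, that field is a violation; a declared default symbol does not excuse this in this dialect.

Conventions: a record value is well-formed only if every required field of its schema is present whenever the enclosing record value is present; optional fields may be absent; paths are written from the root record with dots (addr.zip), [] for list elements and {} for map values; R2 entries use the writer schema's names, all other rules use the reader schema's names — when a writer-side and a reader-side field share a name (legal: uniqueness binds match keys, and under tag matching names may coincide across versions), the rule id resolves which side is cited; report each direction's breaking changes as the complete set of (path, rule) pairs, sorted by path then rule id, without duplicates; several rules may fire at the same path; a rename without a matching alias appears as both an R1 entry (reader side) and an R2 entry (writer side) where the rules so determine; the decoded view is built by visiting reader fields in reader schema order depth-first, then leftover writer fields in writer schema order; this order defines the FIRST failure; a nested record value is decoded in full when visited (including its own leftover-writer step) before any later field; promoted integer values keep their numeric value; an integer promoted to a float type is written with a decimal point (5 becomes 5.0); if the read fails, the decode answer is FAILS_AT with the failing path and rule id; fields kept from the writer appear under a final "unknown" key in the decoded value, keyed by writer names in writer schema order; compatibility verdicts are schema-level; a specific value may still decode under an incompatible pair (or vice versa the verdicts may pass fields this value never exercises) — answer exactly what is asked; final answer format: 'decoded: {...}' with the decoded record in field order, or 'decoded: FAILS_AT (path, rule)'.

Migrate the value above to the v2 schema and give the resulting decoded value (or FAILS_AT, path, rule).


in Session below, arrows point writer -> reader
decode (reader v2):
  enabled := null (missing; optional => null)
  channel := "CLOSED"
  tags := {"alt": 0, "ref": 250}
  contact := null (missing; optional => null)
  zip := 40
  rating := null (missing; optional => null)
  retries := 100
  => decoded: {"enabled": null, "channel": "CLOSED", "tags": {"alt": 0, "ref": 250}, "contact": null, "zip": 40, "rating": null, "retries": 100}
ruling out the remaining Session differences:
  renamed field active to archived in record Money -> schema-level compatibility only; this Session value's decode is unchanged
  renamed field version to attempts in record Money (alias version declared on the renamed field) -> schema-level compatibility only; this Session value's decode is unchanged
  renamed field blob to payload in record Money (alias blob declared on the renamed field) -> triggers nothing under the printed rules; the Session answer is the same either way

decoded: {"enabled": null, "channel": "CLOSED", "tags": {"alt": 0, "ref": 250}, "contact": null, "zip": 40, "rating": null, "retries": 100}


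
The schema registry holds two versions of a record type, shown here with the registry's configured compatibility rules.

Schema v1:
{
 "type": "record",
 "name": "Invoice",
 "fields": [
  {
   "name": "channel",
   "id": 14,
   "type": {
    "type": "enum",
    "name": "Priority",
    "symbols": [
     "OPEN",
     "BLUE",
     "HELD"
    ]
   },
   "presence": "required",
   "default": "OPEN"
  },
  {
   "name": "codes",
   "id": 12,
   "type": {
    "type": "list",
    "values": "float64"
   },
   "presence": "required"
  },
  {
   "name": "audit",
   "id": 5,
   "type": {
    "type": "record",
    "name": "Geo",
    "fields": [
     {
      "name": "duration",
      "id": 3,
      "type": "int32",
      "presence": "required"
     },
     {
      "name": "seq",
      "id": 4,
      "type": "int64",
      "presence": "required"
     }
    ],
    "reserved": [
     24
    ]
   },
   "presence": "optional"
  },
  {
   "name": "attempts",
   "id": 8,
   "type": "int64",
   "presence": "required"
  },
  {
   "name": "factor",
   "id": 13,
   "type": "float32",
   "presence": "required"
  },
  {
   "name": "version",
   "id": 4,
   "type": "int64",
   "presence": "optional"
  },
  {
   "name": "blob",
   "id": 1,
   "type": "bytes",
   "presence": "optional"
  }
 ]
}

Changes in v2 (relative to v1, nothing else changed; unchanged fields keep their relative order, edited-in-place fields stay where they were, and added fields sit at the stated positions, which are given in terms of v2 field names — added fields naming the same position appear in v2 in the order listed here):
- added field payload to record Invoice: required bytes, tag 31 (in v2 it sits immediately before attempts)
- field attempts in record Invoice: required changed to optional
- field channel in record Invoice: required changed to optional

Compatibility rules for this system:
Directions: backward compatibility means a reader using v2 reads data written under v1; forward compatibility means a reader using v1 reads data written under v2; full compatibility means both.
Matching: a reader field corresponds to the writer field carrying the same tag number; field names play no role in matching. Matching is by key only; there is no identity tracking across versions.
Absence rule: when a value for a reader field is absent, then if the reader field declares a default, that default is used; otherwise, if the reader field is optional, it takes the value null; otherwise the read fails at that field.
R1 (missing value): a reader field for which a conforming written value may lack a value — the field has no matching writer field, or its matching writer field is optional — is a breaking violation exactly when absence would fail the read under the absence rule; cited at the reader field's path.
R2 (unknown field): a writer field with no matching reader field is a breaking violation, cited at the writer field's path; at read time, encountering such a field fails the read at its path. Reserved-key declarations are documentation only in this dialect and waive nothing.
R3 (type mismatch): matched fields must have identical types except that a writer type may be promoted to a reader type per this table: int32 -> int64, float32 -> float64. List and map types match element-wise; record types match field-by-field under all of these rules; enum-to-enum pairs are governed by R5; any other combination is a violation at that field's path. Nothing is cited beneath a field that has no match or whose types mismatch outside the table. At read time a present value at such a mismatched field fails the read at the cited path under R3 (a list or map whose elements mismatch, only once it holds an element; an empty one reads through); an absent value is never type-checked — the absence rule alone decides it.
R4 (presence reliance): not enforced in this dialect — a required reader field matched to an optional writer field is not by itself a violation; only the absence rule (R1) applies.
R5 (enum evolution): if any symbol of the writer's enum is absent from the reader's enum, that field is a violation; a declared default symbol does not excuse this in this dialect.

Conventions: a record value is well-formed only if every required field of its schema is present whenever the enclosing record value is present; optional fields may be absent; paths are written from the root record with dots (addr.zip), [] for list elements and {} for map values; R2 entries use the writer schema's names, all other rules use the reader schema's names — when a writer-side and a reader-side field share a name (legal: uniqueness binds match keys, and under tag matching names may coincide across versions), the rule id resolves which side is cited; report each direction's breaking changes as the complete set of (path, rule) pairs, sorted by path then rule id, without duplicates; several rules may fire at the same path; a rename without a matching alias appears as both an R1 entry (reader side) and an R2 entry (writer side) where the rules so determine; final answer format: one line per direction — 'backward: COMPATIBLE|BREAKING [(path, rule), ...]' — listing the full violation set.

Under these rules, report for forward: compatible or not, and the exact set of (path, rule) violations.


forward: BREAKING [(attempts, R1), (payload, R2)]

each type pair in Invoice: writer, then reader
forward pass over Invoice, reader schema v1, writer schema v2:
  channel <- channel (Priority -> Priority, writer optional)
  codes <- codes (list<float64> -> list<float64>, writer required)
  audit <- audit (Geo -> Geo, writer optional)
  attempts <- attempts (int64 -> int64, writer optional)
  factor <- factor (float32 -> float32, writer required)
  version <- version (int64 -> int64, writer optional)
  blob <- blob (bytes -> bytes, writer optional)
  payload (writer side), unknown to reader
  audit.duration <- audit.duration (int32 -> int32, writer required)
  audit.seq <- audit.seq (int64 -> int64, writer required)
  breaking: (attempts, R1)
  breaking: (payload, R2)
  => forward: BREAKING (2)
ruling out the remaining Invoice differences:
  field channel in record Invoice: required changed to optional -> triggers nothing under Invoice's printed rules — same verdict
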